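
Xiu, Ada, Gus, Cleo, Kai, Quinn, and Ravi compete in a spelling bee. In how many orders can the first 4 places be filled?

This is an ordered selection of 4 from 7: P(7,4).
That gives 7 × 6 × 5 × 4 = 840.

840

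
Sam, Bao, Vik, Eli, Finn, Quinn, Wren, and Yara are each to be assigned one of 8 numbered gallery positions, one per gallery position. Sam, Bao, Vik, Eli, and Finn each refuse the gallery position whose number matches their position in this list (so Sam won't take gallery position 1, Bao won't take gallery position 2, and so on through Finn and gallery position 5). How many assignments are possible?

Let Aᵢ (for 1 ≤ i ≤ 5) be the placements that put person i in their forbidden gallery position. Any j of these fix j positions, leaving (8−j)! ways to fill the rest, and there are C(5,j) ways to pick which j.
By inclusion–exclusion, the number of valid placements is Σ_{j=0}^{5} (−1)^j C(5,j)·(8−j)!.
Computing: 40320 − 25200 + 7200 − 1200 + 120 − 6 = 21234.

21234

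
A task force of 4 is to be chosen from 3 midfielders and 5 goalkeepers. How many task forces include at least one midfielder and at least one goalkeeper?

65

With no constraint there are C(8,4) = 70 possible selections.
Selections missing a whole group: no midfielders → C(5,4) = 5; no goalkeepers → C(3,4) = 0.
Both groups omitted at once is impossible, so 70 − 5 = 65.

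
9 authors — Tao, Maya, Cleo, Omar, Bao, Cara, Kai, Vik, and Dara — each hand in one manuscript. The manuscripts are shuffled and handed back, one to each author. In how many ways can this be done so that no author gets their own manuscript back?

133496

This is the derangement count D_9: permutations of 9 items with no fixed point.
By inclusion–exclusion this is Σ_{j=0}^{9} (−1)^j C(9,j)·(9−j)!.
Computing: 362880 − 362880 + 181440 − 60480 + 15120 − 3024 + 504 − 72 + 9 − 1 = 133496.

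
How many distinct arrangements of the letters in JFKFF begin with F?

12

With the first slot taken by F, it remains to arrange the other 4 letters (JKFF).
Those 4 letters have F appearing twice, giving (4)!/(2!) = 12.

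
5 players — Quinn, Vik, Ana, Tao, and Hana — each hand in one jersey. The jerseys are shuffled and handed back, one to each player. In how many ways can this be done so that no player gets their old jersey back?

Let Aᵢ be the assignments in which player i gets their old jersey. We want the size of the complement of A₁∪…∪A_5.
By inclusion–exclusion this is Σ_{j=0}^{5} (−1)^j C(5,j)·(5−j)!.
Computing: 120 − 120 + 60 − 20 + 5 − 1 = 44.

44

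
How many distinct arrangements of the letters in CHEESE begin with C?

With the first slot taken by C, it remains to arrange the other 5 letters (HEESE).
Those 5 letters have E appearing 3 times, giving (5)!/(3!) = 20.

20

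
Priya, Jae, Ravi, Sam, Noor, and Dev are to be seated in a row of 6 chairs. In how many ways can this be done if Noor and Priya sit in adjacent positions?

240

Treat {Noor, Priya} as a single unit. There are 5 units to order, and the pair itself can be ordered 2 ways.
So the count is 2·(5)! = 240.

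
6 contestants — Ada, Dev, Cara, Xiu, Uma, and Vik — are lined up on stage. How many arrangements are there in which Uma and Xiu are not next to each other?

Of the 6! = 720 arrangements, those with Uma and Xiu adjacent number 2 × 5! = 240 (treat the pair as a block with 2 internal orders).
Complementary counting: 720 − 240 = 480.

480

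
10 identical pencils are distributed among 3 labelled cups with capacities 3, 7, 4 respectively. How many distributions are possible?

14

Ignoring the caps, the number of non-negative solutions to x_1+…+x_3 = 10 is C(12,2) = 66.
Subtract solutions that violate a single cap (substitute x_i' = x_i − (cap_i+1)): x_1 ≥ 4 gives C(8,2) = 28; x_2 ≥ 8 gives C(4,2) = 6; x_3 ≥ 5 gives C(7,2) = 21. Together 55.
Add back pairs where two caps are both exceeded: 0 + 3 + 0 = 3.
By inclusion–exclusion the count is 66 − 55 + 3 = 14.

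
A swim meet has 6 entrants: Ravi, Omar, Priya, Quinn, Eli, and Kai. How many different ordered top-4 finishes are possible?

360

This is an ordered selection of 4 from 6: P(6,4).
That gives 6 × 5 × 4 × 3 = 360.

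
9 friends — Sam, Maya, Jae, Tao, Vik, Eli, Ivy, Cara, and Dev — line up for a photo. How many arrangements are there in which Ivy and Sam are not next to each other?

Of the 9! = 362880 arrangements, those with Ivy and Sam adjacent number 2 × 8! = 80640 (treat the pair as a block with 2 internal orders).
Complementary counting: 362880 − 80640 = 282240.

282240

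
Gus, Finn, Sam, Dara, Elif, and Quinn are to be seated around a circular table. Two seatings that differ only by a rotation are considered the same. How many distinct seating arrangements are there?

120

Seat Gus anywhere (absorbing the rotational symmetry), then permute the other 5: (5)! = 120.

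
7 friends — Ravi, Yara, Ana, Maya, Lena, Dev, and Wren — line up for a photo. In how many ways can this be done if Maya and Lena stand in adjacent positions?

Treat {Maya, Lena} as a single unit. There are 6 units to order, and the pair itself can be ordered 2 ways.
That gives 2 × 6! = 2 × 720 = 1440.

1440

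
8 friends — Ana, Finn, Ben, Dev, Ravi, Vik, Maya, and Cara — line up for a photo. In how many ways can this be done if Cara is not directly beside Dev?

30240

There are 8! = 40320 arrangements in all. If Cara and Dev are adjacent, merging them into one block gives 2·(7)! = 10080 arrangements.
So 40320 − 10080 = 30240 arrangements keep them apart.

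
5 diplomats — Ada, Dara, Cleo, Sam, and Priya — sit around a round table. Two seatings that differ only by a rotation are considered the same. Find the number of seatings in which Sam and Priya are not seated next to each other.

12

Without the restriction there are (4)! = 24 seatings.
Those with Sam next to Priya: fuse the pair into one unit and seat 4 units around a circle — 2·(3)! = 12.
Subtracting, 24 − 12 = 12.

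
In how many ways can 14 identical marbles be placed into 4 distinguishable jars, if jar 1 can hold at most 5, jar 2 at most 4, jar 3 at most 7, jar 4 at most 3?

51

By stars and bars, unrestricted non-negative solutions to x_1+…+x_4 = 14 number C(14+3,3) = 680.
Subtract solutions that violate a single cap (substitute x_i' = x_i − (cap_i+1)): x_1 ≥ 6 gives C(11,3) = 165; x_2 ≥ 5 gives C(12,3) = 220; x_3 ≥ 8 gives C(9,3) = 84; x_4 ≥ 4 gives C(13,3) = 286. Together 755.
Add back pairs where two caps are both exceeded: 20 + 1 + 35 + 4 + 56 + 10 = 126.
By inclusion–exclusion the count is 680 − 755 + 126 = 51.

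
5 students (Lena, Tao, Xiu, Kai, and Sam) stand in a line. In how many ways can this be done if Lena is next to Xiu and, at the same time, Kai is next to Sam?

24

Treat {Lena,Xiu} as one block (2 orders) and {Kai,Sam} as another (2 orders).
That leaves 3 units to arrange: 2 × 2 × 3! = 4 × 6 = 24.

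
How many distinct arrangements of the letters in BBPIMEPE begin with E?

Fix E in the first position and arrange the remaining 7 letters.
Those 7 letters have B appearing twice and P appearing twice, giving (7)!/(2!·2!) = 1260.

1260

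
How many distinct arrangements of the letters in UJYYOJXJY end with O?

1120

Fix O in the last position and arrange the remaining 8 letters.
Those 8 letters have J appearing 3 times and Y appearing 3 times, giving (8)!/(3!·3!) = 1120.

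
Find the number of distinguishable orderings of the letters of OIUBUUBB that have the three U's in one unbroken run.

120

Treat the 3 copies of U as a single block. The multiset to arrange is then {UUU, B, B, B, I, O}, 6 items in all.
That gives (6)!/(3!) = 120 arrangements.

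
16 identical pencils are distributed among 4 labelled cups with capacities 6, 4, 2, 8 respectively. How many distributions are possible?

Ignoring the caps, the number of non-negative solutions to x_1+…+x_4 = 16 is C(19,3) = 969.
Subtract solutions that violate a single cap (substitute x_i' = x_i − (cap_i+1)): x_1 ≥ 7 gives C(12,3) = 220; x_2 ≥ 5 gives C(14,3) = 364; x_3 ≥ 3 gives C(16,3) = 560; x_4 ≥ 9 gives C(10,3) = 120. Together 1264.
Add back pairs where two caps are both exceeded: 35 + 84 + 1 + 165 + 10 + 35 = 330.
Subtract triples: 4 + 0 + 0 + 0 = 4.
By inclusion–exclusion the count is 969 − 1264 + 330 − 4 = 31.

31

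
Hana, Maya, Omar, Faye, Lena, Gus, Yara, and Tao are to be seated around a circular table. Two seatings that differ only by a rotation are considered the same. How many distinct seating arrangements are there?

Around a circle, 8 distinct people have 8!/8 = (7)! = 5040 rotationally distinct seatings.

5040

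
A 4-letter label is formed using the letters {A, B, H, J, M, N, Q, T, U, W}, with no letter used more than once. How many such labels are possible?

5040

This is a permutation of 4 out of 10: P(10,4) = 10!/6!.
That product is 10 × 9 × 8 × 7 = 5040.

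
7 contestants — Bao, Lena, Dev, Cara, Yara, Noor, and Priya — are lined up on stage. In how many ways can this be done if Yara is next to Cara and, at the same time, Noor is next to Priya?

480

Treat {Yara,Cara} as one block (2 orders) and {Noor,Priya} as another (2 orders).
That leaves 5 units to arrange: 2 × 2 × 5! = 4 × 120 = 480.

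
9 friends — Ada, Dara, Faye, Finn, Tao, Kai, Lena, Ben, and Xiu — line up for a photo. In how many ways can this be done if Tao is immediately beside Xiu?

Glue Tao and Xiu into one block (2 internal orders), leaving 8 units to arrange in a row.
So the count is 2·(8)! = 80640.

80640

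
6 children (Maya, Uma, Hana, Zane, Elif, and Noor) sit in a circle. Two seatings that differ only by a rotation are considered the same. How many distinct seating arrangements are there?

120

Fix one person's seat to break rotational symmetry; the remaining 5 people can be arranged in (5)! = 120 ways.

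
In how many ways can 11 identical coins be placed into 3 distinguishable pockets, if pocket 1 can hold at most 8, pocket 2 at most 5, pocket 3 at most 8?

45

Without the upper bounds there are C(13,2) = 78 ways to split 11 among 3 pockets.
Subtract solutions that violate a single cap (substitute x_i' = x_i − (cap_i+1)): x_1 ≥ 9 gives C(4,2) = 6; x_2 ≥ 6 gives C(7,2) = 21; x_3 ≥ 9 gives C(4,2) = 6. Together 33.
No two caps can be exceeded simultaneously, so the pair terms are all 0.
By inclusion–exclusion the count is 78 − 33 + 0 = 45.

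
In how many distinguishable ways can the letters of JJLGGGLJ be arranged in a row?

The 8 letters of JJLGGGLJ have repeats: G appearing 3 times, J appearing 3 times, and L appearing twice.
Dividing 8! = 40320 by 3!·3!·2! = 72 for the repeated letters gives 560.

560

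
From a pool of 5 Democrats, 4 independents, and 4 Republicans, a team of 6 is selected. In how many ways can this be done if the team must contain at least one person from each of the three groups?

Unrestricted: C(13,6) = 1716 ways to pick any 6 of the 13.
Subtract selections that omit an entire group: no Democrats → C(8,6) = 28; no independents → C(9,6) = 84; no Republicans → C(9,6) = 84.
Add back selections omitting two groups (i.e. drawn from a single group): C(5,6) + C(4,6) + C(4,6) = 0.
By inclusion–exclusion: 1716 − 196 + 0 = 1520.

1520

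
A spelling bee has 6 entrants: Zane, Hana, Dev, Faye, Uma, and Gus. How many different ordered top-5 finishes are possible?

This is an ordered selection of 5 from 6: P(6,5).
That gives 6 × 5 × 4 × 3 × 2 = 720.

720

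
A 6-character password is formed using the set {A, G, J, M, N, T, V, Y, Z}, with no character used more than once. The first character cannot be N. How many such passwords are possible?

The first character has 9−1 = 8 choices (anything except N).
The remaining 5 characters are filled from the other 8 symbols without repetition: 8 × 7 × 6 × 5 × 4 = 6720.
Total: 8 × 6720 = 53760.

53760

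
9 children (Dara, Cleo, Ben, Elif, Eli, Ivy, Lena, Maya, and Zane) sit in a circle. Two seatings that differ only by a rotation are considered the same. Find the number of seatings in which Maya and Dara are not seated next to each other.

All circular seatings of 9 people number (8)! = 40320.
Seatings with Maya beside Dara: treat them as a block with 2 internal orders, giving 2 × (7)! = 10080.
Subtracting, 40320 − 10080 = 30240.

30240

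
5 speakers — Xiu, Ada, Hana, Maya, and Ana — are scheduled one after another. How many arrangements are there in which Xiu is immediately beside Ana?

48

Glue Xiu and Ana into one block (2 internal orders), leaving 4 units to arrange in a row.
That gives 2 × 4! = 2 × 24 = 48.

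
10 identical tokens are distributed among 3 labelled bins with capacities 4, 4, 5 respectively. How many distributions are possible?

10

Without the upper bounds there are C(12,2) = 66 ways to split 10 among 3 bins.
Subtract solutions that violate a single cap (substitute x_i' = x_i − (cap_i+1)): x_1 ≥ 5 gives C(7,2) = 21; x_2 ≥ 5 gives C(7,2) = 21; x_3 ≥ 6 gives C(6,2) = 15. Together 57.
Add back pairs where two caps are both exceeded: 1 + 0 + 0 = 1.
By inclusion–exclusion the count is 66 − 57 + 1 = 10.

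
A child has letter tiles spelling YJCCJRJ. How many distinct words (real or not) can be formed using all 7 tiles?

420

The 7 letters of YJCCJRJ have repeats: C appearing twice and J appearing 3 times.
The number of distinct arrangements is 7!/(3!·2!) = 5040/12 = 420.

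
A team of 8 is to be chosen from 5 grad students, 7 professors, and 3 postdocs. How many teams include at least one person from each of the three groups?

With no constraint there are C(15,8) = 6435 possible selections.
Subtract selections that omit an entire group: no grad students → C(10,8) = 45; no professors → C(8,8) = 1; no postdocs → C(12,8) = 495.
Add back selections omitting two groups (i.e. drawn from a single group): C(5,8) + C(7,8) + C(3,8) = 0.
By inclusion–exclusion: 6435 − 541 + 0 = 5894.

5894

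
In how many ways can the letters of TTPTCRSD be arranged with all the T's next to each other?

Treat the 3 copies of T as a single block. The multiset to arrange is then {TTT, C, D, P, R, S}, 6 items in all.
All 6 items are distinct, so there are (6)! = 720 arrangements.

720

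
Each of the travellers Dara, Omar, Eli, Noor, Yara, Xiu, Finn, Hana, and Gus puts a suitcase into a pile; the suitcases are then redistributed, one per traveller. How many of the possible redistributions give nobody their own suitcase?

This is the derangement count D_9: permutations of 9 items with no fixed point.
By inclusion–exclusion this is Σ_{j=0}^{9} (−1)^j C(9,j)·(9−j)!.
Computing: 362880 − 362880 + 181440 − 60480 + 15120 − 3024 + 504 − 72 + 9 − 1 = 133496.

133496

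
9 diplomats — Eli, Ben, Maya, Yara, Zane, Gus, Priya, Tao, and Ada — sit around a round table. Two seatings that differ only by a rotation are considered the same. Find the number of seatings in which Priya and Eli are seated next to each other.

10080

Glue Priya and Eli into a block (2 internal orders). Seating 8 units around a circle gives (7)! arrangements.
So 2 × (7)! = 2 × 5040 = 10080.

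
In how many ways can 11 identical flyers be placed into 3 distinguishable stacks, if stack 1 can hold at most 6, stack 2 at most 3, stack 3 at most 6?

14

Without the upper bounds there are C(13,2) = 78 ways to split 11 among 3 stacks.
Subtract solutions that violate a single cap (substitute x_i' = x_i − (cap_i+1)): x_1 ≥ 7 gives C(6,2) = 15; x_2 ≥ 4 gives C(9,2) = 36; x_3 ≥ 7 gives C(6,2) = 15. Together 66.
Add back pairs where two caps are both exceeded: 1 + 0 + 1 = 2.
By inclusion–exclusion the count is 78 − 66 + 2 = 14.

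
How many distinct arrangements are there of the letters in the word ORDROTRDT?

7560

Letter multiplicities in ORDROTRDT: D×2, O×2, R×3, T×2.
So there are 9! / (3!·2!·2!·2!) = 7560 distinguishable arrangements.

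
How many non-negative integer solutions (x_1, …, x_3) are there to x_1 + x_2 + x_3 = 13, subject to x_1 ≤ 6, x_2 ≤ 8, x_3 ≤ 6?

By stars and bars, unrestricted non-negative solutions to x_1+…+x_3 = 13 number C(13+2,2) = 105.
Subtract solutions that violate a single cap (substitute x_i' = x_i − (cap_i+1)): x_1 ≥ 7 gives C(8,2) = 28; x_2 ≥ 9 gives C(6,2) = 15; x_3 ≥ 7 gives C(8,2) = 28. Together 71.
No two caps can be exceeded simultaneously, so the pair terms are all 0.
By inclusion–exclusion the count is 105 − 71 + 0 = 34.

34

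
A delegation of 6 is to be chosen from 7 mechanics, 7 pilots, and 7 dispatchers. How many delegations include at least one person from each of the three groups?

45276

Unrestricted: C(21,6) = 54264 ways to pick any 6 of the 21.
Subtract selections that omit an entire group: no mechanics → C(14,6) = 3003; no pilots → C(14,6) = 3003; no dispatchers → C(14,6) = 3003.
Add back selections omitting two groups (i.e. drawn from a single group): C(7,6) + C(7,6) + C(7,6) = 21.
By inclusion–exclusion: 54264 − 9009 + 21 = 45276.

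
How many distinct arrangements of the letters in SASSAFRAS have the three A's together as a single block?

Treat the 3 copies of A as a single block. The multiset to arrange is then {AAA, F, R, S, S, S, S}, 7 items in all.
That gives (7)!/(4!) = 210 arrangements.

210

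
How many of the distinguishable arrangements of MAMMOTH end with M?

360

Fix M in the last position and arrange the remaining 6 letters.
Those 6 letters have M appearing twice, giving (6)!/(2!) = 360.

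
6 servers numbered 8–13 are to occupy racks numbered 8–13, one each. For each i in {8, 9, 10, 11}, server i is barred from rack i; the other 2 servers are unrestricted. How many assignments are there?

Let Aᵢ (for 8 ≤ i ≤ 11) be the placements that put server i in its forbidden rack. Any j of these fix j positions, leaving (6−j)! ways to fill the rest, and there are C(4,j) ways to pick which j.
By inclusion–exclusion, the number of valid placements is Σ_{j=0}^{4} (−1)^j C(4,j)·(6−j)!.
Computing: 720 − 480 + 144 − 24 + 2 = 362.

362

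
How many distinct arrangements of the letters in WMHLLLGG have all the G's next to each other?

840

Treat the 2 copies of G as a single block. The multiset to arrange is then {GG, H, L, L, L, M, W}, 7 items in all.
That gives (7)!/(3!) = 840 arrangements.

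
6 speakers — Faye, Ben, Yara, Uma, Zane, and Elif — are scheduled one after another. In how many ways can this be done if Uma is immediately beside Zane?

Glue Uma and Zane into one block (2 internal orders), leaving 5 units to arrange in a row.
That gives 2 × 5! = 2 × 120 = 240.

240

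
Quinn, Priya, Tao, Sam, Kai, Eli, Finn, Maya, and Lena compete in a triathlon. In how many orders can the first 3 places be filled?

There are 9 choices for 1st place, 8 for 2nd, and 7 for 3rd.
That gives 9 × 8 × 7 = 504.

504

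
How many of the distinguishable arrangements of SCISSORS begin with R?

210

With the first slot taken by R, it remains to arrange the other 7 letters (SCISSOS).
Those 7 letters have S appearing 4 times, giving (7)!/(4!) = 210.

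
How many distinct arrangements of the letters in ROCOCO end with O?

With the last slot taken by O, it remains to arrange the other 5 letters (RCOCO).
Those 5 letters have C appearing twice and O appearing twice, giving (5)!/(2!·2!) = 30.

30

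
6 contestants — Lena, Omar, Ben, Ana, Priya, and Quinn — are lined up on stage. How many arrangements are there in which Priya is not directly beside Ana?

480

There are 6! = 720 arrangements in all. If Priya and Ana are adjacent, merging them into one block gives 2·(5)! = 240 arrangements.
So 720 − 240 = 480 arrangements keep them apart.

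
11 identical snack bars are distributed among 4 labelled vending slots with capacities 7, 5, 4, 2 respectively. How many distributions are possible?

By stars and bars, unrestricted non-negative solutions to x_1+…+x_4 = 11 number C(11+3,3) = 364.
Subtract solutions that violate a single cap (substitute x_i' = x_i − (cap_i+1)): x_1 ≥ 8 gives C(6,3) = 20; x_2 ≥ 6 gives C(8,3) = 56; x_3 ≥ 5 gives C(9,3) = 84; x_4 ≥ 3 gives C(11,3) = 165. Together 325.
Add back pairs where two caps are both exceeded: 0 + 0 + 1 + 1 + 10 + 20 = 32.
By inclusion–exclusion the count is 364 − 325 + 32 = 71.

71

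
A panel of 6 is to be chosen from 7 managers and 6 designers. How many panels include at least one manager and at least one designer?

Total 6-person selections from all 13: C(13,6) = 1716.
Selections missing a whole group: no managers → C(6,6) = 1; no designers → C(7,6) = 7.
Both groups omitted at once is impossible, so 1716 − 8 = 1708.

1708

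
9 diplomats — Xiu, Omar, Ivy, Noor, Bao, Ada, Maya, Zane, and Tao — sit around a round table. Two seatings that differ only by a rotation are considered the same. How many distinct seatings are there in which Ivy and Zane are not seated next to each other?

30240

All circular seatings of 9 people number (8)! = 40320.
Those with Ivy next to Zane: fuse the pair into one unit and seat 8 units around a circle — 2·(7)! = 10080.
Subtracting, 40320 − 10080 = 30240.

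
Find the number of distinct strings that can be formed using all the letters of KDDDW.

20

The 5 letters of KDDDW have repeats: D appearing 3 times.
Dividing 5! = 120 by 3! = 6 for the repeated letters gives 20.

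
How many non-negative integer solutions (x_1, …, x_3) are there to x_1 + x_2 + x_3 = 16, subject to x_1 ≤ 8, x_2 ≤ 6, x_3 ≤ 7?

Without the upper bounds there are C(18,2) = 153 ways to split 16 among 3 variables.
Subtract solutions that violate a single cap (substitute x_i' = x_i − (cap_i+1)): x_1 ≥ 9 gives C(9,2) = 36; x_2 ≥ 7 gives C(11,2) = 55; x_3 ≥ 8 gives C(10,2) = 45. Together 136.
Add back pairs where two caps are both exceeded: 1 + 0 + 3 = 4.
By inclusion–exclusion the count is 153 − 136 + 4 = 21.

21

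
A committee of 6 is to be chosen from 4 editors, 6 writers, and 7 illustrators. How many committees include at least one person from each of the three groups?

With no constraint there are C(17,6) = 12376 possible selections.
Subtract selections that omit an entire group: no editors → C(13,6) = 1716; no writers → C(11,6) = 462; no illustrators → C(10,6) = 210.
Add back selections omitting two groups (i.e. drawn from a single group): C(4,6) + C(6,6) + C(7,6) = 8.
By inclusion–exclusion: 12376 − 2388 + 8 = 9996.

9996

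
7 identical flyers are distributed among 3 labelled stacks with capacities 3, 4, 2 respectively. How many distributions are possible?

Ignoring the caps, the number of non-negative solutions to x_1+…+x_3 = 7 is C(9,2) = 36.
Subtract solutions that violate a single cap (substitute x_i' = x_i − (cap_i+1)): x_1 ≥ 4 gives C(5,2) = 10; x_2 ≥ 5 gives C(4,2) = 6; x_3 ≥ 3 gives C(6,2) = 15. Together 31.
Add back pairs where two caps are both exceeded: 0 + 1 + 0 = 1.
By inclusion–exclusion the count is 36 − 31 + 1 = 6.

6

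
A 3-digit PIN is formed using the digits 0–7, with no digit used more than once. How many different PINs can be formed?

With no repetition, fill the 3 digits in order: 8 choices, then 7, down to 6.
8 × 7 × 6 = 336.

336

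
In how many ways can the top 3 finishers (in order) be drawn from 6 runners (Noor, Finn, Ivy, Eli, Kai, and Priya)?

This is an ordered selection of 3 from 6: P(6,3).
That gives 6 × 5 × 4 = 120.

120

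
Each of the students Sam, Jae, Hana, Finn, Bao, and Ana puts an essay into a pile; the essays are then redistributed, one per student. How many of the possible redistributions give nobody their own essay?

265

This is the derangement count D_6: permutations of 6 items with no fixed point.
By inclusion–exclusion this is Σ_{j=0}^{6} (−1)^j C(6,j)·(6−j)!.
Computing: 720 − 720 + 360 − 120 + 30 − 6 + 1 = 265.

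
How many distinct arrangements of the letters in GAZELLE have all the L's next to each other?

Treat the 2 copies of L as a single block. The multiset to arrange is then {LL, A, E, E, G, Z}, 6 items in all.
That gives (6)!/(2!) = 360 arrangements.

360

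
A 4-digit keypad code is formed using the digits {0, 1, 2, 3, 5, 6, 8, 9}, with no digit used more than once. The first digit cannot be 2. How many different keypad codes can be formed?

The first digit has 8−1 = 7 choices (anything except 2).
The remaining 3 digits are filled from the other 7 symbols without repetition: 7 × 6 × 5 = 210.
Total: 7 × 210 = 1470.

1470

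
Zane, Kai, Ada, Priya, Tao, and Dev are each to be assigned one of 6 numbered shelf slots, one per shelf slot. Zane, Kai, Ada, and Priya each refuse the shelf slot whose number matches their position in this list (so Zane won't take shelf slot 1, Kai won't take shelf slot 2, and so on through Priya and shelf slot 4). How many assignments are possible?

Let Aᵢ (for 1 ≤ i ≤ 4) be the placements that put person i in their forbidden shelf slot. Any j of these fix j positions, leaving (6−j)! ways to fill the rest, and there are C(4,j) ways to pick which j.
By inclusion–exclusion, the number of valid placements is Σ_{j=0}^{4} (−1)^j C(4,j)·(6−j)!.
Computing: 720 − 480 + 144 − 24 + 2 = 362.

362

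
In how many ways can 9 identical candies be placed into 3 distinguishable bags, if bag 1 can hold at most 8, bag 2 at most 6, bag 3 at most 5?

Ignoring the caps, the number of non-negative solutions to x_1+…+x_3 = 9 is C(11,2) = 55.
Subtract solutions that violate a single cap (substitute x_i' = x_i − (cap_i+1)): x_1 ≥ 9 gives C(2,2) = 1; x_2 ≥ 7 gives C(4,2) = 6; x_3 ≥ 6 gives C(5,2) = 10. Together 17.
No two caps can be exceeded simultaneously, so the pair terms are all 0.
By inclusion–exclusion the count is 55 − 17 + 0 = 38.

38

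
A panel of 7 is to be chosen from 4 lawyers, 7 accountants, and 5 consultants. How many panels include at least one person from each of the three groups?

With no constraint there are C(16,7) = 11440 possible selections.
Subtract selections that omit an entire group: no lawyers → C(12,7) = 792; no accountants → C(9,7) = 36; no consultants → C(11,7) = 330.
Add back selections omitting two groups (i.e. drawn from a single group): C(4,7) + C(7,7) + C(5,7) = 1.
By inclusion–exclusion: 11440 − 1158 + 1 = 10283.

10283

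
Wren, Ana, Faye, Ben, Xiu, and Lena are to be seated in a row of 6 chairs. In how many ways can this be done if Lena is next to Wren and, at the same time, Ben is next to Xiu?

Treat {Lena,Wren} as one block (2 orders) and {Ben,Xiu} as another (2 orders).
That leaves 4 units to arrange: 2 × 2 × 4! = 4 × 24 = 96.

96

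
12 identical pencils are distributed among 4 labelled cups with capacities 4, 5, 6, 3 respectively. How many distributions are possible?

69

Without the upper bounds there are C(15,3) = 455 ways to split 12 among 4 cups.
Subtract solutions that violate a single cap (substitute x_i' = x_i − (cap_i+1)): x_1 ≥ 5 gives C(10,3) = 120; x_2 ≥ 6 gives C(9,3) = 84; x_3 ≥ 7 gives C(8,3) = 56; x_4 ≥ 4 gives C(11,3) = 165. Together 425.
Add back pairs where two caps are both exceeded: 4 + 1 + 20 + 0 + 10 + 4 = 39.
By inclusion–exclusion the count is 455 − 425 + 39 = 69.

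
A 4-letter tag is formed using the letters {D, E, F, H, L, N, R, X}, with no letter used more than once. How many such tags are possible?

1680

With no repetition, fill the 4 letters in order: 8 choices, then 7, down to 5.
8 × 7 × 6 × 5 = 1680.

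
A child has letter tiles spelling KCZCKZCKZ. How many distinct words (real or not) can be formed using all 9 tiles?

Letter multiplicities in KCZCKZCKZ: C×3, K×3, Z×3.
So there are 9! / (3!·3!·3!) = 1680 distinguishable arrangements.

1680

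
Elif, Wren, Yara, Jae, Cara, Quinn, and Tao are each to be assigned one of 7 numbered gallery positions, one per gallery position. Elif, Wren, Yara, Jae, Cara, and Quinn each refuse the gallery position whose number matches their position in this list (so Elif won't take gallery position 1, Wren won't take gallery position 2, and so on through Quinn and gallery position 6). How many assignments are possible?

2119

Let Aᵢ (for 1 ≤ i ≤ 6) be the placements that put person i in their forbidden gallery position. Any j of these fix j positions, leaving (7−j)! ways to fill the rest, and there are C(6,j) ways to pick which j.
By inclusion–exclusion, the number of valid placements is Σ_{j=0}^{6} (−1)^j C(6,j)·(7−j)!.
Computing: 5040 − 4320 + 1800 − 480 + 90 − 12 + 1 = 2119.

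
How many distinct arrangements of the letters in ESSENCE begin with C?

Fix C in the first position and arrange the remaining 6 letters.
Those 6 letters have E appearing 3 times and S appearing twice, giving (6)!/(3!·2!) = 60.

60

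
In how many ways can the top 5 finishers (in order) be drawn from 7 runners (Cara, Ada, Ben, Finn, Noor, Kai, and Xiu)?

2520

There are 7 choices for 1st place, 6 for 2nd, and so on down to 3 for position 5.
That gives 7 × 6 × 5 × 4 × 3 = 2520.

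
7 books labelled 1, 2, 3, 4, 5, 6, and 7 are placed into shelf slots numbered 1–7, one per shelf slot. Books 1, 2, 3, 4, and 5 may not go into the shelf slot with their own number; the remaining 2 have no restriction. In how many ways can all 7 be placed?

Let Aᵢ (for 1 ≤ i ≤ 5) be the placements that put book i in its forbidden shelf slot. Any j of these fix j positions, leaving (7−j)! ways to fill the rest, and there are C(5,j) ways to pick which j.
By inclusion–exclusion, the number of valid placements is Σ_{j=0}^{5} (−1)^j C(5,j)·(7−j)!.
Computing: 5040 − 3600 + 1200 − 240 + 30 − 2 = 2428.

2428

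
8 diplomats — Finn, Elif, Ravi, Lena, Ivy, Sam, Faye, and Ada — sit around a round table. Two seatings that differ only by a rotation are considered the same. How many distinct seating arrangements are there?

5040

Seat Finn anywhere (absorbing the rotational symmetry), then permute the other 7: (7)! = 5040.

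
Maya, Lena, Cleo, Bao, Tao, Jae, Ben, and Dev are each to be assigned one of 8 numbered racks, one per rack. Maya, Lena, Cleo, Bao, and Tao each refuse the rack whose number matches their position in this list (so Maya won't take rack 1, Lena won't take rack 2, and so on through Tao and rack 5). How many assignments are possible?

Let Aᵢ (for 1 ≤ i ≤ 5) be the placements that put person i in their forbidden rack. Any j of these fix j positions, leaving (8−j)! ways to fill the rest, and there are C(5,j) ways to pick which j.
By inclusion–exclusion, the number of valid placements is Σ_{j=0}^{5} (−1)^j C(5,j)·(8−j)!.
Computing: 40320 − 25200 + 7200 − 1200 + 120 − 6 = 21234.

21234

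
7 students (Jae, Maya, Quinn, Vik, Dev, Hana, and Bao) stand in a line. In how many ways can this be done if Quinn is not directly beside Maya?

3600

There are 7! = 5040 arrangements in all. If Quinn and Maya are adjacent, merging them into one block gives 2·(6)! = 1440 arrangements.
Complementary counting: 5040 − 1440 = 3600.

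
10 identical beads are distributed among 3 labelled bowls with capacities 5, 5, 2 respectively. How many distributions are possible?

By stars and bars, unrestricted non-negative solutions to x_1+…+x_3 = 10 number C(10+2,2) = 66.
Subtract solutions that violate a single cap (substitute x_i' = x_i − (cap_i+1)): x_1 ≥ 6 gives C(6,2) = 15; x_2 ≥ 6 gives C(6,2) = 15; x_3 ≥ 3 gives C(9,2) = 36. Together 66.
Add back pairs where two caps are both exceeded: 0 + 3 + 3 = 6.
By inclusion–exclusion the count is 66 − 66 + 6 = 6.

6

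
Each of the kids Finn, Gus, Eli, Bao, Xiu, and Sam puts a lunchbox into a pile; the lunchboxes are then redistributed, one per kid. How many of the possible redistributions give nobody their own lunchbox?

265

Count assignments avoiding every fixed point. For any j of the 6 kids fixed to their own lunchbox, the other 6−j can be arranged in (6−j)! ways.
By inclusion–exclusion this is Σ_{j=0}^{6} (−1)^j C(6,j)·(6−j)!.
Computing: 720 − 720 + 360 − 120 + 30 − 6 + 1 = 265.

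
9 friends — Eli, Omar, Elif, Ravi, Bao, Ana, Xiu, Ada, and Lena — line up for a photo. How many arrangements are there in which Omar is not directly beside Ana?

282240

There are 9! = 362880 arrangements in all. If Omar and Ana are adjacent, merging them into one block gives 2·(8)! = 80640 arrangements.
Complementary counting: 362880 − 80640 = 282240.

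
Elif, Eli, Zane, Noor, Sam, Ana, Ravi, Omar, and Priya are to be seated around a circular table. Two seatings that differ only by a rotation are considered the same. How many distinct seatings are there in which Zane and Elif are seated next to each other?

10080

Glue Zane and Elif into a block (2 internal orders). Seating 8 units around a circle gives (7)! arrangements.
So 2 × (7)! = 2 × 5040 = 10080.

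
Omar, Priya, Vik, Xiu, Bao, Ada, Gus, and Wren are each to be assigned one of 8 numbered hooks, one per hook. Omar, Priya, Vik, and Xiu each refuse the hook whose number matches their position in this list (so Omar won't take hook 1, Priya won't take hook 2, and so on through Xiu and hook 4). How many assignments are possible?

Let Aᵢ (for 1 ≤ i ≤ 4) be the placements that put person i in their forbidden hook. Any j of these fix j positions, leaving (8−j)! ways to fill the rest, and there are C(4,j) ways to pick which j.
By inclusion–exclusion, the number of valid placements is Σ_{j=0}^{4} (−1)^j C(4,j)·(8−j)!.
Computing: 40320 − 20160 + 4320 − 480 + 24 = 24024.

24024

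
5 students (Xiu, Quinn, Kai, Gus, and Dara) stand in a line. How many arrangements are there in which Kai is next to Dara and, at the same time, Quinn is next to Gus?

24

Treat {Kai,Dara} as one block (2 orders) and {Quinn,Gus} as another (2 orders).
That leaves 3 units to arrange: 2 × 2 × 3! = 4 × 6 = 24.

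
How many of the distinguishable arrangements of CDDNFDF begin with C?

With the first slot taken by C, it remains to arrange the other 6 letters (DDNFDF).
Those 6 letters have D appearing 3 times and F appearing twice, giving (6)!/(3!·2!) = 60.

60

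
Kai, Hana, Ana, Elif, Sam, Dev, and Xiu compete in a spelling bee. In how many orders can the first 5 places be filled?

2520

This is an ordered selection of 5 from 7: P(7,5).
That gives 7 × 6 × 5 × 4 × 3 = 2520.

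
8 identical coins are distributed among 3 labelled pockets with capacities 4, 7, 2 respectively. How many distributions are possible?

14

Without the upper bounds there are C(10,2) = 45 ways to split 8 among 3 pockets.
Subtract solutions that violate a single cap (substitute x_i' = x_i − (cap_i+1)): x_1 ≥ 5 gives C(5,2) = 10; x_2 ≥ 8 gives C(2,2) = 1; x_3 ≥ 3 gives C(7,2) = 21. Together 32.
Add back pairs where two caps are both exceeded: 0 + 1 + 0 = 1.
By inclusion–exclusion the count is 45 − 32 + 1 = 14.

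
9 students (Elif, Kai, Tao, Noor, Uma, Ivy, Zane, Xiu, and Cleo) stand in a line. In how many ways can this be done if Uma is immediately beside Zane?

80640

Glue Uma and Zane into one block (2 internal orders), leaving 8 units to arrange in a row.
That gives 2 × 8! = 2 × 40320 = 80640.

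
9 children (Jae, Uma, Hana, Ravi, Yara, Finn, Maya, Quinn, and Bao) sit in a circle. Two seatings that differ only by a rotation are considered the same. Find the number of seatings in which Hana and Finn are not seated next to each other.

All circular seatings of 9 people number (8)! = 40320.
Those with Hana next to Finn: fuse the pair into one unit and seat 8 units around a circle — 2·(7)! = 10080.
Subtracting, 40320 − 10080 = 30240.

30240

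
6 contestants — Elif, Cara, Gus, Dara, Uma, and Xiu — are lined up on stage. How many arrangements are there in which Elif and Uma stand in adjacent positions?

240

Glue Elif and Uma into one block (2 internal orders), leaving 5 units to arrange in a row.
That gives 2 × 5! = 2 × 120 = 240.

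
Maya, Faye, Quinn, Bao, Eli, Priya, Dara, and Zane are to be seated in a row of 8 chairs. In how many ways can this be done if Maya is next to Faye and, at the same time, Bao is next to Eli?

Treat {Maya,Faye} as one block (2 orders) and {Bao,Eli} as another (2 orders).
That leaves 6 units to arrange: 2 × 2 × 6! = 4 × 720 = 2880.

2880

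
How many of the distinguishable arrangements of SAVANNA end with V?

60

Fix V in the last position and arrange the remaining 6 letters.
Those 6 letters have A appearing 3 times and N appearing twice, giving (6)!/(3!·2!) = 60.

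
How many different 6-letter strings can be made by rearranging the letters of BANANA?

60

Letter multiplicities in BANANA: A×3, B×1, N×2.
The number of distinct arrangements is 6!/(3!·2!) = 720/12 = 60.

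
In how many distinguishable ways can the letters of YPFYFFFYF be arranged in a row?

YPFYFFFYF has 9 letters with F appearing 5 times and Y appearing 3 times.
Dividing 9! = 362880 by 5!·3! = 720 for the repeated letters gives 504.

504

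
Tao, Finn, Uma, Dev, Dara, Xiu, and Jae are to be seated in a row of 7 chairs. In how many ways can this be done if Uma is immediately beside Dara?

1440

Treat {Uma, Dara} as a single unit. There are 6 units to order, and the pair itself can be ordered 2 ways.
So the count is 2·(6)! = 1440.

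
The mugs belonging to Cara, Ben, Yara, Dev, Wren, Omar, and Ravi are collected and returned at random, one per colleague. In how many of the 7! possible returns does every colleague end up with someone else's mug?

1854

Let Aᵢ be the assignments in which colleague i gets their own mug. We want the size of the complement of A₁∪…∪A_7.
By inclusion–exclusion this is Σ_{j=0}^{7} (−1)^j C(7,j)·(7−j)!.
Computing: 5040 − 5040 + 2520 − 840 + 210 − 42 + 7 − 1 = 1854.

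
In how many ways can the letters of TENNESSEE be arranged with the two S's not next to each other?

2940

There are 9!/(4!·2!·2!) = 3780 arrangements of TENNESSEE in total.
If the two S's are adjacent, glue them into one block, leaving 8 items to arrange: (8)!/(4!·2!) = 840 ways.
Hence 3780 − 840 = 2940.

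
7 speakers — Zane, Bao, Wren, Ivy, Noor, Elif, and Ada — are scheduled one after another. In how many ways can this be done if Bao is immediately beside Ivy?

Treat {Bao, Ivy} as a single unit. There are 6 units to order, and the pair itself can be ordered 2 ways.
So the count is 2·(6)! = 1440.

1440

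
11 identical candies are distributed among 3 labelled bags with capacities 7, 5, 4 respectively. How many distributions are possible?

20

Without the upper bounds there are C(13,2) = 78 ways to split 11 among 3 bags.
Subtract solutions that violate a single cap (substitute x_i' = x_i − (cap_i+1)): x_1 ≥ 8 gives C(5,2) = 10; x_2 ≥ 6 gives C(7,2) = 21; x_3 ≥ 5 gives C(8,2) = 28. Together 59.
Add back pairs where two caps are both exceeded: 0 + 0 + 1 = 1.
By inclusion–exclusion the count is 78 − 59 + 1 = 20.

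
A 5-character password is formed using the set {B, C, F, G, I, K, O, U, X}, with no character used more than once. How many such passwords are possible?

This is a permutation of 5 out of 9: P(9,5) = 9!/4!.
That product is 9 × 8 × 7 × 6 × 5 = 15120.

15120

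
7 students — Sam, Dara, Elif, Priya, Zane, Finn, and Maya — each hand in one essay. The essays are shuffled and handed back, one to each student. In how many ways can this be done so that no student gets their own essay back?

1854

This is the derangement count D_7: permutations of 7 items with no fixed point.
By inclusion–exclusion this is Σ_{j=0}^{7} (−1)^j C(7,j)·(7−j)!.
Computing: 5040 − 5040 + 2520 − 840 + 210 − 42 + 7 − 1 = 1854.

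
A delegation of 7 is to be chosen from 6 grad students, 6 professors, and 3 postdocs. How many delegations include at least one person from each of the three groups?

5571

Total 7-person selections from all 15: C(15,7) = 6435.
Subtract selections that omit an entire group: no grad students → C(9,7) = 36; no professors → C(9,7) = 36; no postdocs → C(12,7) = 792.
Add back selections omitting two groups (i.e. drawn from a single group): C(6,7) + C(6,7) + C(3,7) = 0.
By inclusion–exclusion: 6435 − 864 + 0 = 5571.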